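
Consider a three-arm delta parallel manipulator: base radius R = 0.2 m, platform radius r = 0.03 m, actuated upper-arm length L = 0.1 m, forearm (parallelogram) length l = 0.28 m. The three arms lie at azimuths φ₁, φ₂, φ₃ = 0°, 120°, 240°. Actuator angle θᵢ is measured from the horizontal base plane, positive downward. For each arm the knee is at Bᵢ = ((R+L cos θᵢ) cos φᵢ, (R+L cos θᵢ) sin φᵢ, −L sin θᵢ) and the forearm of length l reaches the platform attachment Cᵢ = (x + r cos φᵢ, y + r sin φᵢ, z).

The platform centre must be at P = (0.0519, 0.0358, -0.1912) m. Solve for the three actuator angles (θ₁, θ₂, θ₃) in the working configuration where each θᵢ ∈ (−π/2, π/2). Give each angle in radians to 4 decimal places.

θ₁ = 0.1747, θ₂ = 0.6982, θ₃ = 1.2215

arm 1 (φ=0.0°): x'=0.0519, y'=0.0358
  A cos θ + B sin θ = C:  0.1181·cos θ + -0.1912·sin θ = 0.0831
  γ=atan2(-0.1912,0.1181)=-1.0175;  ψ=arccos(0.3696)=1.1922;  θ1=γ+ψ≈0.1747
arm 2 (φ=120.0°): x'=0.0051, y'=-0.0628
  A=0.1649, B=-0.1912, C=(l²−L²−A²−y'²−z²)/(2L)=0.0034
  √(A²+B²)=0.2525;  θ2 = -0.8590+1.5572 ≈ 0.6982
rotate P by −φ3: (-0.0570, 0.0270, -0.1912)
  A cos θ + B sin θ = C:  0.2270·cos θ + -0.1912·sin θ = -0.1020
  θ3 = atan2(B,A) + arccos(C/0.2968) = 1.2215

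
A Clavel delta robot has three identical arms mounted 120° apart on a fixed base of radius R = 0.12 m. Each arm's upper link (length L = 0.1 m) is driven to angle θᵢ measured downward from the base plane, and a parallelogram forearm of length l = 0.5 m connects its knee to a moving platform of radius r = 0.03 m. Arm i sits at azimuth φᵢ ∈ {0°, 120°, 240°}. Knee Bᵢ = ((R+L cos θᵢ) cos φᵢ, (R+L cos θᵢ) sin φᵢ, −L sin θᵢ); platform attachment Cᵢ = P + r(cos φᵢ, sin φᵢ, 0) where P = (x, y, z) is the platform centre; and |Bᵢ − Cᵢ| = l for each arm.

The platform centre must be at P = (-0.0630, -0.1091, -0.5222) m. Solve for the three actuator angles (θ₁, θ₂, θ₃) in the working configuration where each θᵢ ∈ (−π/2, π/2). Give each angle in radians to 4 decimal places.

arm 1 (φ=0.0°): x'=-0.0630, y'=-0.1091
  A cos θ + B sin θ = C:  0.1530·cos θ + -0.5222·sin θ = -0.3400
  √(A²+B²)=0.5442;  θ1 = -1.2858+2.2458 ≈ 0.9600
arm 2 (φ=120.0°): x'=-0.0630, y'=0.1091
  A=0.1530, B=-0.5222, C=(l²−L²−A²−y'²−z²)/(2L)=-0.3400
  θ2 = atan2(B,A) + arccos(C/0.5441) = 0.9599
arm 3 (φ=240.0°): x'=0.1260, y'=0.0000
  e−x'=-0.0360;  (l²−L²−(e−x')²−y'²−z²)/2L = -0.1699
  θ3 = atan2(B,A) + arccos(C/0.5234) = 0.2619

θ₁ = 0.9600, θ₂ = 0.9599, θ₃ = 0.2619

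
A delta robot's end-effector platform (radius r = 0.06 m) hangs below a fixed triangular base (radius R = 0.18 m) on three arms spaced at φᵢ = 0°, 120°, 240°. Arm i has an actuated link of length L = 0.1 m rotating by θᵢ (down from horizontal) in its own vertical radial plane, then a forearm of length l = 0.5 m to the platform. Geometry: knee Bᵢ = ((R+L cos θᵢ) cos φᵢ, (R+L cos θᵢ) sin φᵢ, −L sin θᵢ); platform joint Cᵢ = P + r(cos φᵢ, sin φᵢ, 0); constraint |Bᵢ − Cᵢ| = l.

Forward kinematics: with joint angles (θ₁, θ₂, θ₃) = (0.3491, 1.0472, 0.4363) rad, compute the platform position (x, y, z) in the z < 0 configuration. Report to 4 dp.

(0.0633, -0.0864, -0.5031)

arm 1 at φ=0.0°: (R−r)+L cos θ1 = 0.2140;  O1 = (0.2140, 0.0000, -0.0342)
arm 2 at φ=120.0°: (R−r)+L cos θ2 = 0.1700;  O2 = (-0.0850, 0.1472, -0.0866)
O3 = (0.2106·cos240.0°, 0.2106·sin240.0°, -0.0423) = (-0.1053, -0.1824, -0.0423)
subtract pairs → two planes through P
[-0.5979 0.2944 -0.1048]·P = -0.0106;  [-0.6386 -0.3648 -0.0161]·P = -0.0008
det = 0.4062;  x = 0.0101+-0.1058z,  y = -0.0154+0.1410z
sphere 1 gives Az²+Bz+C=0 with A=1.0311, B=0.1072, C=-0.2070;  B²−4AC=0.8653;  roots -0.5031, 0.3991;  negative root z = -0.5031
x = 0.0633, y = -0.0864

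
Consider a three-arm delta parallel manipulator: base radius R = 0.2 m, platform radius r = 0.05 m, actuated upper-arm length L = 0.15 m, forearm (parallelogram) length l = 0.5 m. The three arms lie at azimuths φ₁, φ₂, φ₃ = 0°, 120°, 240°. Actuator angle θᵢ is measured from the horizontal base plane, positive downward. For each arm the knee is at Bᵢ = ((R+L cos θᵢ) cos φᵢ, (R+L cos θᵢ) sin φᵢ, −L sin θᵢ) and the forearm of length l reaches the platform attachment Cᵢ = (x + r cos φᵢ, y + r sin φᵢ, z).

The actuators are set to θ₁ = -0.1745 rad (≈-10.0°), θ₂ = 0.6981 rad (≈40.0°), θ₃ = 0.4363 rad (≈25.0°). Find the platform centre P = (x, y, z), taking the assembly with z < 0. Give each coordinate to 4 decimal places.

(0.1150, -0.0395, -0.4377)

φ1=0.0°: virtual centre (0.2977, 0.0000, 0.0260), radius l
arm 2 at φ=120.0°: ρ2 = 0.2649;  O2 = (-0.1325, 0.2294, -0.0964)
φ3=240.0°: virtual centre (-0.1430, -0.2476, -0.0634), radius l
|O₂|²−|O₁|² = -0.0098;  |O₃|²−|O₁|² = -0.0035
[-0.8604 0.4588 -0.2449]·P = -0.0098;  [-0.8814 -0.4953 -0.1789]·P = -0.0035
Cramer: x(z) = 0.0078-0.2449z;  y(z) = -0.0068+0.0746z
sphere 1 gives Az²+Bz+C=0 with A=1.0655, B=0.0889, C=-0.1652;  B²−4AC=0.7121;  roots -0.4377, 0.3543;  negative root z = -0.4377
x = 0.1150, y = -0.0395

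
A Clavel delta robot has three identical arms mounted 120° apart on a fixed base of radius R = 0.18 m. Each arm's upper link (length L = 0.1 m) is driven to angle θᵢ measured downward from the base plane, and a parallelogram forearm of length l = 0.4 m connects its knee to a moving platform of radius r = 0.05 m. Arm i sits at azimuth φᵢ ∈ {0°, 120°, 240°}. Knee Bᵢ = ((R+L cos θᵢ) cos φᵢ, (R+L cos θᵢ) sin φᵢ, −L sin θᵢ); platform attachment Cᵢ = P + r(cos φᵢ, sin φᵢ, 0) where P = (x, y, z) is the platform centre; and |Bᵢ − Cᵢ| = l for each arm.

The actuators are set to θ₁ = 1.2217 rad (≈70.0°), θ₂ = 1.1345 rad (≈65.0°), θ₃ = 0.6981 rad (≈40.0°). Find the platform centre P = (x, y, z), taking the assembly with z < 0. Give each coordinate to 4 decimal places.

(-0.0378, -0.0467, -0.4360)

φ1=0.0°: virtual centre (0.1642, 0.0000, -0.0940), radius l
arm 2 at φ=120.0°: ρ2 = 0.1723;  centre 2 = (-0.0861, 0.1492, -0.0906)
φ3=240.0°: virtual centre (-0.1033, -0.1789, -0.0643), radius l
eliminate P² terms by subtracting sphere 1 from 2 and 3
plane₁₂: -0.5007x+0.2984y+0.0067z = 0.0021
Cramer: x(z) = -0.0119+0.0593z;  y(z) = -0.0130+0.0772z
into |P−centre ₁|² = l²: 1.0095z² + 0.1650z + -0.1200 = 0;  Δ = 0.5117;  z = -0.4360 or 0.2726 → z<0 root = -0.4360
x = -0.0378, y = -0.0467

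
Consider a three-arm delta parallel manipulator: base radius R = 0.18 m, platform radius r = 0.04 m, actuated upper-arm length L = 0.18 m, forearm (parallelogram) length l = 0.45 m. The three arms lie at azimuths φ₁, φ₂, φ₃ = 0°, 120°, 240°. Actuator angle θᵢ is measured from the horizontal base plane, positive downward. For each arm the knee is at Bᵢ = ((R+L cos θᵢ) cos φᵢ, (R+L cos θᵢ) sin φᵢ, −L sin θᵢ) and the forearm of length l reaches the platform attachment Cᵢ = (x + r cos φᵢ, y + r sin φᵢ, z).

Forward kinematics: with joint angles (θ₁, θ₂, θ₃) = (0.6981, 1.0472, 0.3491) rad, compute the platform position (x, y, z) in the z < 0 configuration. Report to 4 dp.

(0.0048, -0.1159, -0.4541)

S1 = (0.2779·cos0.0°, 0.2779·sin0.0°, -0.1157) = (0.2779, 0.0000, -0.1157)
φ2=120.0°: virtual centre (-0.1150, 0.1992, -0.1559), radius l
S3 = (0.3091·cos240.0°, 0.3091·sin240.0°, -0.0616) = (-0.1546, -0.2677, -0.0616)
|S₂|²−|S₁|² = -0.0134;  |S₃|²−|S₁|² = 0.0088
[-0.7858 0.3984 -0.0804]·P = -0.0134;  [-0.8649 -0.5355 0.1083]·P = 0.0088
det = 0.7653;  x = 0.0048+0.0001z,  y = -0.0241+0.2020z
sphere 1 gives Az²+Bz+C=0 with A=1.0408, B=0.2216, C=-0.1140;  B²−4AC=0.5236;  roots -0.4541, 0.2412;  negative root z = -0.4541
x = 0.0048, y = -0.1159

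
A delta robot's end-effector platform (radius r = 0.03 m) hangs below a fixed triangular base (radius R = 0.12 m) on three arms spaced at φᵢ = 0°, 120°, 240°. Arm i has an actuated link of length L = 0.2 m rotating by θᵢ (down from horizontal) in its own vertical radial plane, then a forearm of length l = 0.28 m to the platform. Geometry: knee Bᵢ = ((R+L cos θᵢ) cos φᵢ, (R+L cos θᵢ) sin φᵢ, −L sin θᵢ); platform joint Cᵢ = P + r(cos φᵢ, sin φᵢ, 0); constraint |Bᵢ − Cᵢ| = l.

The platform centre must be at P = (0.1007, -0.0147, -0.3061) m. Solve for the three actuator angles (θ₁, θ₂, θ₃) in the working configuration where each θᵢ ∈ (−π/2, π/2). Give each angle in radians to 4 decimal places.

θ₁ = 0.4364, θ₂ = 1.1346, θ₃ = 1.0473

arm 1 (φ=0.0°): x'=0.1007, y'=-0.0147
  A=-0.0107, B=-0.3061, C=(l²−L²−A²−y'²−z²)/(2L)=-0.1391
  √(A²+B²)=0.3063;  θ1 = -1.6057+2.0421 ≈ 0.4364
arm 2 (φ=120.0°): x'=-0.0631, y'=-0.0799
  A=0.1531, B=-0.3061, C=(l²−L²−A²−y'²−z²)/(2L)=-0.2128
  √(A²+B²)=0.3422;  θ2 = -1.1071+2.2417 ≈ 1.1346
arm 3 (φ=240.0°): x'=-0.0376, y'=0.0946
  A=0.1276, B=-0.3061, C=(l²−L²−A²−y'²−z²)/(2L)=-0.2013
  θ3 = atan2(B,A) + arccos(C/0.3316) = 1.0473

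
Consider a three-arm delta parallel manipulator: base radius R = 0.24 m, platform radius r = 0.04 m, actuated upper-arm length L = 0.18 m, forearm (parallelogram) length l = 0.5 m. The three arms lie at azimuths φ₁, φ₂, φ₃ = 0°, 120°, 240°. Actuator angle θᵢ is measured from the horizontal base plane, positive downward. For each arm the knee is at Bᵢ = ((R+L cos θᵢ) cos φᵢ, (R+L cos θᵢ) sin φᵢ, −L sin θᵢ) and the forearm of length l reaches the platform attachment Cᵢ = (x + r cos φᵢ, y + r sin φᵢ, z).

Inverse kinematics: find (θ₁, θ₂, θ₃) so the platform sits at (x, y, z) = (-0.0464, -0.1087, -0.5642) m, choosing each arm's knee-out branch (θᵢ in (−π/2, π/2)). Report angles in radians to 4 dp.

θ₁ = 1.3091, θ₂ = 1.3961, θ₃ = 0.6981

φ1=0.0° → target in arm frame (-0.0464, -0.1087)
  A cos θ + B sin θ = C:  0.2464·cos θ + -0.5642·sin θ = -0.4813
  θ1 = atan2(B,A) + arccos(C/0.6157) = 1.3091
arm 2 (φ=120.0°): x'=-0.0709, y'=0.0945
  A cos θ + B sin θ = C:  0.2709·cos θ + -0.5642·sin θ = -0.5085
  γ=atan2(-0.5642,0.2709)=-1.1231;  ψ=arccos(-0.8125)=2.5192;  θ2=γ+ψ≈1.3961
arm 3 (φ=240.0°): x'=0.1173, y'=0.0142
  A=0.0827, B=-0.5642, C=(l²−L²−A²−y'²−z²)/(2L)=-0.2993
  θ3 = atan2(B,A) + arccos(C/0.5702) = 0.6981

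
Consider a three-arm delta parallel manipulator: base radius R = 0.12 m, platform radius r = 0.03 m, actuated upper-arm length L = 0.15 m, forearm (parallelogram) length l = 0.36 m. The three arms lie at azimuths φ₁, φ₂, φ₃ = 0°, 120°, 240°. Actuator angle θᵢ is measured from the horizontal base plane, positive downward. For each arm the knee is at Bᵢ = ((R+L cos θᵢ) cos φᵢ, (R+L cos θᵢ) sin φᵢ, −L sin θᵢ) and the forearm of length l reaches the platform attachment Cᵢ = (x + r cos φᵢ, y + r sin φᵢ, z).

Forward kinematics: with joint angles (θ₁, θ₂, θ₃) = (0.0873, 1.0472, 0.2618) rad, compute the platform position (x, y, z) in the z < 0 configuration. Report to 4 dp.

(0.0876, -0.1112, -0.3200)

φ1=0.0°: virtual centre (0.2394, 0.0000, -0.0131), radius l
φ2=120.0°: virtual centre (-0.0825, 0.1429, -0.1299), radius l
S3 = (0.2349·cos240.0°, 0.2349·sin240.0°, -0.0388) = (-0.1174, -0.2034, -0.0388)
|S₂|²−|S₁|² = -0.0134;  |S₃|²−|S₁|² = -0.0008
[-0.6439 0.2858 -0.2337]·P = -0.0134;  [-0.7137 -0.4068 -0.0515]·P = -0.0008
Cramer: x(z) = 0.0122-0.2356z;  y(z) = -0.0194+0.2868z
sphere 1 gives Az²+Bz+C=0 with A=1.1377, B=0.1221, C=-0.0774;  B²−4AC=0.3672;  roots -0.3200, 0.2127;  negative root z = -0.3200
x = 0.0876, y = -0.1112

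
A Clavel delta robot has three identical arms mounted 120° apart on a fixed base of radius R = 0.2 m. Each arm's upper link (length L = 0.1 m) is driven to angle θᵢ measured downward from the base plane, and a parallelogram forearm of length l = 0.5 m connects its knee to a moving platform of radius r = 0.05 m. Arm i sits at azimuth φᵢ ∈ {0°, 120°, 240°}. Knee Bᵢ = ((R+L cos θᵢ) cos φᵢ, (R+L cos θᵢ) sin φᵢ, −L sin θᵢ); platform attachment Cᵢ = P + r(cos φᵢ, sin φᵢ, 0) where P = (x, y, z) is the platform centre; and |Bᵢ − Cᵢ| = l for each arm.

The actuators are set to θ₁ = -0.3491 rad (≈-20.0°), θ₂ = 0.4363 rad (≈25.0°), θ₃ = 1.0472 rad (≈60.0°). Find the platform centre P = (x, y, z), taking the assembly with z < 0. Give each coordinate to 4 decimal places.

arm 1 at φ=0.0°: ρ1 = 0.2440;  centre 1 = (0.2440, 0.0000, 0.0342)
arm 2 at φ=120.0°: ρ2 = 0.2406;  centre 2 = (-0.1203, 0.2084, -0.0423)
centre 3 = (0.2000·cos240.0°, 0.2000·sin240.0°, -0.0866) = (-0.1000, -0.1732, -0.0866)
subtract pairs → two planes through P
linear system: -0.7286x+0.4168y = -0.0010−-0.1529z; -0.6879x+-0.3464y = -0.0132−-0.2416z
Cramer: x(z) = 0.0108-0.2851z;  y(z) = 0.0165-0.1314z
quadratic in z: (1.0985)z²+(0.0602)z+(-0.1942)=0, √Δ=0.9257 → z ∈ {-0.4487, 0.3940}; z = -0.4487 (taking z<0)
x = 0.1388, y = 0.0755

(0.1388, 0.0755, -0.4487)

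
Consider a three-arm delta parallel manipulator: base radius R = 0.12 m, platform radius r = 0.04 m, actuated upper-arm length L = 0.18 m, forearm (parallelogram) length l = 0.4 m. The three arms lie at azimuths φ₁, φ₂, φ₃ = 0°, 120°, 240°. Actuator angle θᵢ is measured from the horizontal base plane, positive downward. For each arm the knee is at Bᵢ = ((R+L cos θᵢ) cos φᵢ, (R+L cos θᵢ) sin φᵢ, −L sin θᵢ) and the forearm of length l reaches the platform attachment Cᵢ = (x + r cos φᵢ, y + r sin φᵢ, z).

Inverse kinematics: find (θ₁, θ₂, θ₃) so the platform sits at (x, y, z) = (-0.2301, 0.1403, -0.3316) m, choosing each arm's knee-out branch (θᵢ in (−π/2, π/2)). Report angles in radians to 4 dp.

φ1=0.0° → target in arm frame (-0.2301, 0.1403)
  A=0.3101, B=-0.3316, C=(l²−L²−A²−y'²−z²)/(2L)=-0.2728
  γ=atan2(-0.3316,0.3101)=-0.8189;  ψ=arccos(-0.6009)=2.2154;  θ1=γ+ψ≈1.3965
arm 2 (φ=120.0°): x'=0.2366, y'=0.1291
  A=-0.1566, B=-0.3316, C=(l²−L²−A²−y'²−z²)/(2L)=-0.0654
  γ=atan2(-0.3316,-0.1566)=-2.0119;  ψ=arccos(-0.1783)=1.7501;  θ2=γ+ψ≈-0.2618
arm 3 (φ=240.0°): x'=-0.0065, y'=-0.2694
  A=0.0865, B=-0.3316, C=(l²−L²−A²−y'²−z²)/(2L)=-0.1734
  √(A²+B²)=0.3427;  θ3 = -1.3158+2.1013 ≈ 0.7856

θ₁ = 1.3965, θ₂ = -0.2618, θ₃ = 0.7856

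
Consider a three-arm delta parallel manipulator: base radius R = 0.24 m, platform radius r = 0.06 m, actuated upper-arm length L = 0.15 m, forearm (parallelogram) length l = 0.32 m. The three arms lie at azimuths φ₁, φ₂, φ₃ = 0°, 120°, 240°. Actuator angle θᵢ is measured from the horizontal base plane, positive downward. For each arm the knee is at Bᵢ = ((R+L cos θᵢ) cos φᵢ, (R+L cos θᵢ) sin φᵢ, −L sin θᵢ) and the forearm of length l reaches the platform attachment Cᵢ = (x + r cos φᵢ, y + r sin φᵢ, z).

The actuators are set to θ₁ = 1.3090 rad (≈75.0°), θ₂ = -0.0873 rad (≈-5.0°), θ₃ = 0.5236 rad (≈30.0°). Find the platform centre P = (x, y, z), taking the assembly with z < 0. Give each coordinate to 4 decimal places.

(-0.0986, 0.0317, -0.1706)

φ1=0.0°: virtual centre (0.2188, 0.0000, -0.1449), radius l
arm 2 at φ=120.0°: e+L cos θ2 = 0.3294;  S2 = (-0.1647, 0.2853, 0.0131)
arm 3 at φ=240.0°: e+L cos θ3 = 0.3099;  S3 = (-0.1550, -0.2684, -0.0750)
eliminate P² terms by subtracting sphere 1 from 2 and 3
plane₁₂: -0.7671x+0.5706y+0.3159z = 0.0398
det = 0.8383;  x = -0.0478+0.2974z,  y = 0.0055+-0.1538z
sphere 1 gives Az²+Bz+C=0 with A=1.1121, B=0.1295, C=-0.0103;  B²−4AC=0.0625;  roots -0.1706, 0.0542;  negative root z = -0.1706
x = -0.0986, y = 0.0317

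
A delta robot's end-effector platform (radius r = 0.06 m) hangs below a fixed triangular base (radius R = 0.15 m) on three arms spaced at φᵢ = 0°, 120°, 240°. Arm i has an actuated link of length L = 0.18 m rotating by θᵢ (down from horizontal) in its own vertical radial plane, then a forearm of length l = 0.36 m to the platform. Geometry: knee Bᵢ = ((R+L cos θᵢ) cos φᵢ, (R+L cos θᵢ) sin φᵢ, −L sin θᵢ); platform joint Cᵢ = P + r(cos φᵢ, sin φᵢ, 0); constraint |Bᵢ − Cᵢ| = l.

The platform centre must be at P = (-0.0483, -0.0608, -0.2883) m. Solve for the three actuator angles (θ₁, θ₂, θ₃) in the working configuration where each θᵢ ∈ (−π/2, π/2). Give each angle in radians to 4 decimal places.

arm 1 (φ=0.0°): x'=-0.0483, y'=-0.0608
  e−x'=0.1383;  (l²−L²−(e−x')²−y'²−z²)/2L = -0.0243
  θ1 = atan2(B,A) + arccos(C/0.3198) = 0.5233
rotate P by −φ2: (-0.0285, 0.0722, -0.2883)
  A=0.1185, B=-0.2883, C=(l²−L²−A²−y'²−z²)/(2L)=-0.0144
  √(A²+B²)=0.3117;  θ2 = -1.1808+1.6169 ≈ 0.4361
arm 3 (φ=240.0°): x'=0.0768, y'=-0.0114
  A=0.0132, B=-0.2883, C=(l²−L²−A²−y'²−z²)/(2L)=0.0383
  √(A²+B²)=0.2886;  θ3 = -1.5251+1.4378 ≈ -0.0873

θ₁ = 0.5233, θ₂ = 0.4361, θ₃ = -0.0873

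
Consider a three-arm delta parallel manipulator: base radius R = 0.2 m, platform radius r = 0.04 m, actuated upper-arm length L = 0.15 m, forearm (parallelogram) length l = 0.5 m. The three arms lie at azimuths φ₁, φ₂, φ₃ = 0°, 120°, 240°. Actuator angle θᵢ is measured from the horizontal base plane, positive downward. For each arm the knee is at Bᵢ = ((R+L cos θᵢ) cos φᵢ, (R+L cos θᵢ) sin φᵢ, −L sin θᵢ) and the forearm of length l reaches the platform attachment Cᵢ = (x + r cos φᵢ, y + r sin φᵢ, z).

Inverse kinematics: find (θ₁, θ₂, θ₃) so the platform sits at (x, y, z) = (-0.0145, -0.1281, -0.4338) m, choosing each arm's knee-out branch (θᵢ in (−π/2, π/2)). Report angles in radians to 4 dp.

θ₁ = 0.4362, θ₂ = 0.7854, θ₃ = -0.1743

arm 1 (φ=0.0°): x'=-0.0145, y'=-0.1281
  A cos θ + B sin θ = C:  0.1745·cos θ + -0.4338·sin θ = -0.0251
  θ1 = atan2(B,A) + arccos(C/0.4676) = 0.4362
φ2=120.0° → target in arm frame (-0.1037, 0.0766)
  A cos θ + B sin θ = C:  0.2637·cos θ + -0.4338·sin θ = -0.1203
  θ2 = atan2(B,A) + arccos(C/0.5077) = 0.7854
rotate P by −φ3: (0.1182, 0.0515, -0.4338)
  A cos θ + B sin θ = C:  0.0418·cos θ + -0.4338·sin θ = 0.1164
  θ3 = atan2(B,A) + arccos(C/0.4358) = -0.1743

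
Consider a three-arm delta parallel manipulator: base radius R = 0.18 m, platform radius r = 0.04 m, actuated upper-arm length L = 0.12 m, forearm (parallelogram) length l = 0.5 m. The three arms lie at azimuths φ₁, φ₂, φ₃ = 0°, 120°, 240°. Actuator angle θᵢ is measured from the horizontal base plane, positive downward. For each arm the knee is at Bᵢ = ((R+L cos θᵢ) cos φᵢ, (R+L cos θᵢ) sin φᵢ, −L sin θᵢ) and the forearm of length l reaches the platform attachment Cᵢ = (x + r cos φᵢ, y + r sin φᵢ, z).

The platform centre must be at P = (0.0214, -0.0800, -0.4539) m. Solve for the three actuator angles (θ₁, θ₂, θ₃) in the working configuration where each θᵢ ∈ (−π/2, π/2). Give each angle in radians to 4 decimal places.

θ₁ = 0.1746, θ₂ = 0.6112, θ₃ = 0.0002

φ1=0.0° → target in arm frame (0.0214, -0.0800)
  A cos θ + B sin θ = C:  0.1186·cos θ + -0.4539·sin θ = 0.0380
  θ1 = atan2(B,A) + arccos(C/0.4691) = 0.1746
rotate P by −φ2: (-0.0800, 0.0215, -0.4539)
  e−x'=0.2200;  (l²−L²−(e−x')²−y'²−z²)/2L = -0.0803
  √(A²+B²)=0.5044;  θ2 = -1.1195+1.7307 ≈ 0.6112
arm 3 (φ=240.0°): x'=0.0586, y'=0.0585
  A cos θ + B sin θ = C:  0.0814·cos θ + -0.4539·sin θ = 0.0813
  θ3 = atan2(B,A) + arccos(C/0.4611) = 0.0002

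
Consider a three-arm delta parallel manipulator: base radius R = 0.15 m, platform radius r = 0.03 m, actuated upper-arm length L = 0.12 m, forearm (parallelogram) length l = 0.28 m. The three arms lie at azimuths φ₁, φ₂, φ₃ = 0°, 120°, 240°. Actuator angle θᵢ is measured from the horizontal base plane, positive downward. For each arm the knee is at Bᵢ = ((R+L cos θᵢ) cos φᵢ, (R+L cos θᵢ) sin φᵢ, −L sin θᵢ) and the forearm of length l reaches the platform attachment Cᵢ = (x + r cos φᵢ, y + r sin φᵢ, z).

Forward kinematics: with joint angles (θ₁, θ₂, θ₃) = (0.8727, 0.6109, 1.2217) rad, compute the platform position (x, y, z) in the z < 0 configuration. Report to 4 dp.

φ1=0.0°: virtual centre (0.1971, 0.0000, -0.0919), radius l
S2 = (0.2183·cos120.0°, 0.2183·sin120.0°, -0.0688) = (-0.1091, 0.1890, -0.0688)
φ3=240.0°: virtual centre (-0.0805, -0.1395, -0.1128), radius l
subtract pairs → two planes through P
linear system: -0.6126x+0.3781y = 0.0051−0.0462z; -0.5553x+-0.2789y = -0.0087−-0.0417z
Cramer: x(z) = 0.0049-0.0075z;  y(z) = 0.0213-0.1344z
into |P−S₁|² = l²: 1.0181z² + 0.1810z + -0.0325 = 0;  Δ = 0.1653;  z = -0.2885 or 0.1107 → z<0 root = -0.2885
x = 0.0071, y = 0.0601

(0.0071, 0.0601, -0.2885)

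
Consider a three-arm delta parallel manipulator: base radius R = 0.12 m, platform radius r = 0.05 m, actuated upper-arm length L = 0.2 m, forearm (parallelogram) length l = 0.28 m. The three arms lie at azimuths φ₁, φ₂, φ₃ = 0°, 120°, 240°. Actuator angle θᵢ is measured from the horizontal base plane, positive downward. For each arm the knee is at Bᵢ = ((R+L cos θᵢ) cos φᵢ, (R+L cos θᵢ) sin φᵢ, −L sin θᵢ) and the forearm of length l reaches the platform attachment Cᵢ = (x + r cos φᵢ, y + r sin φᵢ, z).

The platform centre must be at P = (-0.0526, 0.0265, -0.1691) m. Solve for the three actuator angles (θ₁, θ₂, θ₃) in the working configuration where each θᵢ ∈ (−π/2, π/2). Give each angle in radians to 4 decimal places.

arm 1 (φ=0.0°): x'=-0.0526, y'=0.0265
  A cos θ + B sin θ = C:  0.1226·cos θ + -0.1691·sin θ = -0.0148
  θ1 = atan2(B,A) + arccos(C/0.2089) = 0.6983
φ2=120.0° → target in arm frame (0.0492, 0.0323)
  A cos θ + B sin θ = C:  0.0208·cos θ + -0.1691·sin θ = 0.0208
  θ2 = atan2(B,A) + arccos(C/0.1704) = -0.0005
arm 3 (φ=240.0°): x'=0.0034, y'=-0.0588
  e−x'=0.0666;  (l²−L²−(e−x')²−y'²−z²)/2L = 0.0048
  √(A²+B²)=0.1818;  θ3 = -1.1953+1.5446 ≈ 0.3492

θ₁ = 0.6983, θ₂ = -0.0005, θ₃ = 0.3492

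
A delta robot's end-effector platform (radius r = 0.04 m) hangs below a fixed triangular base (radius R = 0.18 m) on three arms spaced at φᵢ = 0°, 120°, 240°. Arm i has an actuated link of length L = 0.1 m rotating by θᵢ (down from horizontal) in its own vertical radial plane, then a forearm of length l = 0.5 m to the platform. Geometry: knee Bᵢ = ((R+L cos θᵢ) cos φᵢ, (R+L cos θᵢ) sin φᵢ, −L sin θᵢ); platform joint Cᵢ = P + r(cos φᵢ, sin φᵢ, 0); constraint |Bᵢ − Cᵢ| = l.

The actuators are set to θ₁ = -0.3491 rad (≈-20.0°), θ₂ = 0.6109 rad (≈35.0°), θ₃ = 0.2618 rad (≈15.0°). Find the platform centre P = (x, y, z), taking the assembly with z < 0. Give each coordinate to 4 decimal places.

S1 = (0.2340·cos0.0°, 0.2340·sin0.0°, 0.0342) = (0.2340, 0.0000, 0.0342)
φ2=120.0°: virtual centre (-0.1110, 0.1922, -0.0574), radius l
φ3=240.0°: virtual centre (-0.1183, -0.2049, -0.0259), radius l
eliminate P² terms by subtracting sphere 1 from 2 and 3
linear system: -0.6898x+0.3844y = -0.0034−-0.1831z; -0.7045x+-0.4098y = 0.0007−-0.1202z
det = 0.5535;  x = 0.0020+-0.2190z,  y = -0.0052+0.0833z
sphere 1 gives Az²+Bz+C=0 with A=1.0549, B=0.0323, C=-0.1950;  B²−4AC=0.8238;  roots -0.4455, 0.4149;  negative root z = -0.4455
x = 0.0996, y = -0.0423

(0.0996, -0.0423, -0.4455)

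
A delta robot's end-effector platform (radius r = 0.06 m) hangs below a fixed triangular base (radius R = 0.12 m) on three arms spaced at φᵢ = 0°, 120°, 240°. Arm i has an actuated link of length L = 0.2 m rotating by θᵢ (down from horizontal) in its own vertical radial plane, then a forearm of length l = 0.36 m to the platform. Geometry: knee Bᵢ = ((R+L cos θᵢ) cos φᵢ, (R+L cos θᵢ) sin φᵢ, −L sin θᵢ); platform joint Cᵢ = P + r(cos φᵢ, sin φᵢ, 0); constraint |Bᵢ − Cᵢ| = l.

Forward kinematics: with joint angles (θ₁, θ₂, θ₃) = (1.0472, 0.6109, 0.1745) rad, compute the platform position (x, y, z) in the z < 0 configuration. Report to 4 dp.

arm 1 at φ=0.0°: e+L cos θ1 = 0.1600;  centre 1 = (0.1600, 0.0000, -0.1732)
centre 2 = (0.2238·cos120.0°, 0.2238·sin120.0°, -0.1147) = (-0.1119, 0.1938, -0.1147)
centre 3 = (0.2570·cos240.0°, 0.2570·sin240.0°, -0.0347) = (-0.1285, -0.2225, -0.0347)
eliminate P² terms by subtracting sphere 1 from 2 and 3
plane₁₂: -0.5438x+0.3877y+0.1170z = 0.0077
det = 0.4657;  x = -0.0170+0.3423z,  y = -0.0041+0.1785z
quadratic in z: (1.1491)z²+(0.2238)z+(-0.0683)=0, √Δ=0.6031 → z ∈ {-0.3598, 0.1651}; z = -0.3598 (taking z<0)
x = -0.1402, y = -0.0683

(-0.1402, -0.0683, -0.3598)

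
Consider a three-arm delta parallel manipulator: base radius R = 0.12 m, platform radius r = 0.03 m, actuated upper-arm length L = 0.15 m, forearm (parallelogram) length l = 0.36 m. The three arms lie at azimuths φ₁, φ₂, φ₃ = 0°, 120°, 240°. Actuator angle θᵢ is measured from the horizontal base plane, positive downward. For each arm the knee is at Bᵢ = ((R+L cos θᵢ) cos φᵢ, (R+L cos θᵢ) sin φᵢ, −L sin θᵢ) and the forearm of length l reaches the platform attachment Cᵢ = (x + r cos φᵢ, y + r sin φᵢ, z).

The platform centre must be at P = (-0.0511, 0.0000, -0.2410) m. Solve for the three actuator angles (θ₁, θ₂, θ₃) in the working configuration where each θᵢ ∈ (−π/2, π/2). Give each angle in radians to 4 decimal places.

θ₁ = 0.1748, θ₂ = -0.3492, θ₃ = -0.3492

φ1=0.0° → target in arm frame (-0.0511, 0.0000)
  A=0.1411, B=-0.2410, C=(l²−L²−A²−y'²−z²)/(2L)=0.0970
  γ=atan2(-0.2410,0.1411)=-1.0411;  ψ=arccos(0.3475)=1.2159;  θ1=γ+ψ≈0.1748
rotate P by −φ2: (0.0255, 0.0443, -0.2410)
  A cos θ + B sin θ = C:  0.0645·cos θ + -0.2410·sin θ = 0.1430
  √(A²+B²)=0.2495;  θ2 = -1.3095+0.9603 ≈ -0.3492
φ3=240.0° → target in arm frame (0.0256, -0.0443)
  A=0.0644, B=-0.2410, C=(l²−L²−A²−y'²−z²)/(2L)=0.1430
  γ=atan2(-0.2410,0.0644)=-1.3095;  ψ=arccos(0.5733)=0.9603;  θ3=γ+ψ≈-0.3492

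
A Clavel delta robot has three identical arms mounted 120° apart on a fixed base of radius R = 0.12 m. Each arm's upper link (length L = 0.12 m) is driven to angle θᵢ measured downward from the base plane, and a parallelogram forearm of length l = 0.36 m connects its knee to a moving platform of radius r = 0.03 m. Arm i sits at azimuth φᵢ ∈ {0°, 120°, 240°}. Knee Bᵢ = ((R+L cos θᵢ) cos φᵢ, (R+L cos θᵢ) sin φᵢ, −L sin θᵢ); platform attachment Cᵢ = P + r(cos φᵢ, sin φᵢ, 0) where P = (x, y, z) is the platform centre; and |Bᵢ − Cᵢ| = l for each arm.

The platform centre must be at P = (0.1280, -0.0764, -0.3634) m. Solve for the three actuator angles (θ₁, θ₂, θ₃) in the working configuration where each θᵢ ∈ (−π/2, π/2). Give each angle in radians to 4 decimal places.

θ₁ = 0.1747, θ₂ = 1.3096, θ₃ = 0.7857

rotate P by −φ1: (0.1280, -0.0764, -0.3634)
  A=-0.0380, B=-0.3634, C=(l²−L²−A²−y'²−z²)/(2L)=-0.1006
  γ=atan2(-0.3634,-0.0380)=-1.6750;  ψ=arccos(-0.2753)=1.8497;  θ1=γ+ψ≈0.1747
φ2=120.0° → target in arm frame (-0.1302, -0.0727)
  e−x'=0.2202;  (l²−L²−(e−x')²−y'²−z²)/2L = -0.2942
  θ2 = atan2(B,A) + arccos(C/0.4249) = 1.3096
rotate P by −φ3: (0.0022, 0.1491, -0.3634)
  A=0.0878, B=-0.3634, C=(l²−L²−A²−y'²−z²)/(2L)=-0.1950
  √(A²+B²)=0.3739;  θ3 = -1.3336+2.1194 ≈ 0.7857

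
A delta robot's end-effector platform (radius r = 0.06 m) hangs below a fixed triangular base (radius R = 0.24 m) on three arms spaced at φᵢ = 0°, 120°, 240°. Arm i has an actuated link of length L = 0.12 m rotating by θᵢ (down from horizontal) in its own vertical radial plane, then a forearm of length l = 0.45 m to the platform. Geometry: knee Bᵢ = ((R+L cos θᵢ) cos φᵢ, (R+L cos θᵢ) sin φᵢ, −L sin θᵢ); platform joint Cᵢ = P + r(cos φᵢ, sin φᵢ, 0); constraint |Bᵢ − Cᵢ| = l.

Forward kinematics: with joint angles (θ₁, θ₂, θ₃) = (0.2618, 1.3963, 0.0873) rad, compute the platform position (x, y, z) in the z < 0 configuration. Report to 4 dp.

(0.0650, -0.1451, -0.3890)

centre 1 = (0.2959·cos0.0°, 0.2959·sin0.0°, -0.0311) = (0.2959, 0.0000, -0.0311)
centre 2 = (0.2008·cos120.0°, 0.2008·sin120.0°, -0.1182) = (-0.1004, 0.1739, -0.1182)
φ3=240.0°: virtual centre (-0.1498, -0.2594, -0.0105), radius l
|centre ₂|²−|centre ₁|² = -0.0342;  |centre ₃|²−|centre ₁|² = 0.0013
plane₁₂: -0.7927x+0.3479y+-0.1742z = -0.0342
det = 0.7213;  x = 0.0240+-0.1055z,  y = -0.0437+0.2606z
sphere 1 gives Az²+Bz+C=0 with A=1.0790, B=0.0967, C=-0.1257;  B²−4AC=0.5518;  roots -0.3890, 0.2994;  negative root z = -0.3890
x = 0.0650, y = -0.1451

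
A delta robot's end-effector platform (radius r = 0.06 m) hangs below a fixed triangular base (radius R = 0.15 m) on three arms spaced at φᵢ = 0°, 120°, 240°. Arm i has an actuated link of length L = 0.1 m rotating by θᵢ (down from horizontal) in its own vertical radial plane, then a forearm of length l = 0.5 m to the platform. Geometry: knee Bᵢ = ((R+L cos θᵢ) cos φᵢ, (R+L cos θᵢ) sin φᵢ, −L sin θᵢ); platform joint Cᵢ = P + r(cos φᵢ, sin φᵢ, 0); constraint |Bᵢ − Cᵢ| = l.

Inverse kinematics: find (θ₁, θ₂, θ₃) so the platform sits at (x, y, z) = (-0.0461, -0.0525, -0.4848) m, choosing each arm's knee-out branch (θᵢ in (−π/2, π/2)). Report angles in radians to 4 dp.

rotate P by −φ1: (-0.0461, -0.0525, -0.4848)
  A cos θ + B sin θ = C:  0.1361·cos θ + -0.4848·sin θ = -0.0816
  γ=atan2(-0.4848,0.1361)=-1.2971;  ψ=arccos(-0.1620)=1.7335;  θ1=γ+ψ≈0.4364
φ2=120.0° → target in arm frame (-0.0224, 0.0662)
  A=0.1124, B=-0.4848, C=(l²−L²−A²−y'²−z²)/(2L)=-0.0602
  √(A²+B²)=0.4977;  θ2 = -1.3429+1.6921 ≈ 0.3492
rotate P by −φ3: (0.0685, -0.0137, -0.4848)
  A=0.0215, B=-0.4848, C=(l²−L²−A²−y'²−z²)/(2L)=0.0216
  γ=atan2(-0.4848,0.0215)=-1.5265;  ψ=arccos(0.0445)=1.5263;  θ3=γ+ψ≈-0.0002

θ₁ = 0.4364, θ₂ = 0.3492, θ₃ = -0.0002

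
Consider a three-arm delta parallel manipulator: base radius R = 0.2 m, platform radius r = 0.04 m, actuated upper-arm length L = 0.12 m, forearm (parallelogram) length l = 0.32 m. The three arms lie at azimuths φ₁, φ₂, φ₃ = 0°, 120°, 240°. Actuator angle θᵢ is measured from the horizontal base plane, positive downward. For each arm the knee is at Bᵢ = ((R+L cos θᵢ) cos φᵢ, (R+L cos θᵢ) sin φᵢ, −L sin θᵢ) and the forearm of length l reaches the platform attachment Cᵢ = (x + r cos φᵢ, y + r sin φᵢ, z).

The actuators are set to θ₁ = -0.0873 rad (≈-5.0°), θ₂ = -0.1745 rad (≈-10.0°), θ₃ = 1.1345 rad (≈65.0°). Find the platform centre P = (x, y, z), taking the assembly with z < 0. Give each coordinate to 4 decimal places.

(0.0461, 0.0874, -0.1902)

arm 1 at φ=0.0°: ρ1 = 0.2795;  centre 1 = (0.2795, 0.0000, 0.0105)
φ2=120.0°: virtual centre (-0.1391, 0.2409, 0.0208), radius l
arm 3 at φ=240.0°: ρ3 = 0.2107;  centre 3 = (-0.1054, -0.1825, -0.1088)
subtract pairs → two planes through P
plane₁₂: -0.8373x+0.4818y+0.0207z = -0.0004
Cramer: x(z) = 0.0159-0.1586z;  y(z) = 0.0268-0.3187z
into |P−centre ₁|² = l²: 1.1268z² + 0.0457z + -0.0321 = 0;  Δ = 0.1467;  z = -0.1902 or 0.1497 → z<0 root = -0.1902
x = 0.0461, y = 0.0874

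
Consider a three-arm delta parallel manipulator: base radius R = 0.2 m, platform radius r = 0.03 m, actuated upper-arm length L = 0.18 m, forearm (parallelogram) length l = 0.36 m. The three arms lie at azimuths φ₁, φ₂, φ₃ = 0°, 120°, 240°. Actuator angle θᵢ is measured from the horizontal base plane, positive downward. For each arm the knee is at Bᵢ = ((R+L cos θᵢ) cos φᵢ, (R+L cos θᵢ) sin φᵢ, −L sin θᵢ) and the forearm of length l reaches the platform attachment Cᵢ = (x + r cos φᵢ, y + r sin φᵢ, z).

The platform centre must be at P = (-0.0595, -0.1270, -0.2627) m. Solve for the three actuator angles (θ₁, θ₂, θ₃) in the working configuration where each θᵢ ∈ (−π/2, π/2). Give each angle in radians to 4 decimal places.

θ₁ = 1.0474, θ₂ = 1.1346, θ₃ = -0.1743

rotate P by −φ1: (-0.0595, -0.1270, -0.2627)
  A=0.2295, B=-0.2627, C=(l²−L²−A²−y'²−z²)/(2L)=-0.1128
  √(A²+B²)=0.3488;  θ1 = -0.8527+1.9001 ≈ 1.0474
rotate P by −φ2: (-0.0802, 0.1150, -0.2627)
  e−x'=0.2502;  (l²−L²−(e−x')²−y'²−z²)/2L = -0.1324
  √(A²+B²)=0.3628;  θ2 = -0.8097+1.9443 ≈ 1.1346
rotate P by −φ3: (0.1397, 0.0120, -0.2627)
  A cos θ + B sin θ = C:  0.0303·cos θ + -0.2627·sin θ = 0.0754
  √(A²+B²)=0.2644;  θ3 = -1.4561+1.2818 ≈ -0.1743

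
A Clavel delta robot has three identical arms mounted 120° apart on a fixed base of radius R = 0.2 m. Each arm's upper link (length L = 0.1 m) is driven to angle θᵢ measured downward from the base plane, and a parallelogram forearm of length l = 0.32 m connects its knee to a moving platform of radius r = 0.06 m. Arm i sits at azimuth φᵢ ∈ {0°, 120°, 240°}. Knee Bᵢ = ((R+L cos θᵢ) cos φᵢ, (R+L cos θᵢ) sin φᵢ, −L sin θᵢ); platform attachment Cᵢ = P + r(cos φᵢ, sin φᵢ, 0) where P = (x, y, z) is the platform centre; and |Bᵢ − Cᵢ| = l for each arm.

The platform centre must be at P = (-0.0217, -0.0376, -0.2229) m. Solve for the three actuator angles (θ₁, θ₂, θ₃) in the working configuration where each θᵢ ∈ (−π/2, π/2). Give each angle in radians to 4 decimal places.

φ1=0.0° → target in arm frame (-0.0217, -0.0376)
  A=0.1617, B=-0.2229, C=(l²−L²−A²−y'²−z²)/(2L)=0.0758
  θ1 = atan2(B,A) + arccos(C/0.2754) = 0.3488
φ2=120.0° → target in arm frame (-0.0217, 0.0376)
  e−x'=0.1617;  (l²−L²−(e−x')²−y'²−z²)/2L = 0.0758
  θ2 = atan2(B,A) + arccos(C/0.2754) = 0.3489
φ3=240.0° → target in arm frame (0.0434, 0.0000)
  e−x'=0.0966;  (l²−L²−(e−x')²−y'²−z²)/2L = 0.1669
  √(A²+B²)=0.2429;  θ3 = -1.1619+0.8132 ≈ -0.3487

θ₁ = 0.3488, θ₂ = 0.3489, θ₃ = -0.3487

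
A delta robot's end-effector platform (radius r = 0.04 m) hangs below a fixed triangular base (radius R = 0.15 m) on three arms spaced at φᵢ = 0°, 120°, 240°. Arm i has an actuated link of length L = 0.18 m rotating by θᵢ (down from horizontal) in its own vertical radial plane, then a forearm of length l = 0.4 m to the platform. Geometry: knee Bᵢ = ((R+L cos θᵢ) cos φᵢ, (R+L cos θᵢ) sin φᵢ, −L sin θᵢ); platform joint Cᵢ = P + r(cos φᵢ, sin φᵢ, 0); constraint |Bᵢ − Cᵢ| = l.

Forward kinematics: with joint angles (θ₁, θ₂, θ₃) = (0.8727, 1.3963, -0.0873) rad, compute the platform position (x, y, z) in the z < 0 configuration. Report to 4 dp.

(-0.0147, -0.2281, -0.3619)

centre 1 = (0.2257·cos0.0°, 0.2257·sin0.0°, -0.1379) = (0.2257, 0.0000, -0.1379)
φ2=120.0°: virtual centre (-0.0706, 0.1223, -0.1773), radius l
φ3=240.0°: virtual centre (-0.1447, -0.2506, 0.0157), radius l
eliminate P² terms by subtracting sphere 1 from 2 and 3
[-0.5926 0.2447 -0.0787]·P = -0.0186;  [-0.7407 -0.5011 0.3072]·P = 0.0140
det = 0.4782;  x = 0.0123+0.0746z,  y = -0.0461+0.5027z
quadratic in z: (1.2582)z²+(0.1976)z+(-0.0933)=0, √Δ=0.7133 → z ∈ {-0.3619, 0.2049}; z = -0.3619 (taking z<0)
x = -0.0147, y = -0.2281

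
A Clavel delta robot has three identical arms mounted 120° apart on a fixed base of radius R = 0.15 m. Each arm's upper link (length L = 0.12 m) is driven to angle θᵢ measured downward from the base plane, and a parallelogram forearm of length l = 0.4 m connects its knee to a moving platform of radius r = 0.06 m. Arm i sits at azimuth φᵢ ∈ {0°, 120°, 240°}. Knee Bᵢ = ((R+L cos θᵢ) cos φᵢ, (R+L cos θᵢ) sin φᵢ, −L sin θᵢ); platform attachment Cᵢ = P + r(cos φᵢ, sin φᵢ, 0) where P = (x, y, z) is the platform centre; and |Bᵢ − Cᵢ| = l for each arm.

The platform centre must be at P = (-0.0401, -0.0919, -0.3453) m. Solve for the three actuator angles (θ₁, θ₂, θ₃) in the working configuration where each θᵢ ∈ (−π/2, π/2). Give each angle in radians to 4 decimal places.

arm 1 (φ=0.0°): x'=-0.0401, y'=-0.0919
  A=0.1301, B=-0.3453, C=(l²−L²−A²−y'²−z²)/(2L)=0.0042
  γ=atan2(-0.3453,0.1301)=-1.2105;  ψ=arccos(0.0113)=1.5595;  θ1=γ+ψ≈0.3491
rotate P by −φ2: (-0.0595, 0.0807, -0.3453)
  A=0.1495, B=-0.3453, C=(l²−L²−A²−y'²−z²)/(2L)=-0.0104
  √(A²+B²)=0.3763;  θ2 = -1.1621+1.5985 ≈ 0.4364
φ3=240.0° → target in arm frame (0.0996, 0.0112)
  A=-0.0096, B=-0.3453, C=(l²−L²−A²−y'²−z²)/(2L)=0.1090
  γ=atan2(-0.3453,-0.0096)=-1.5987;  ψ=arccos(0.3154)=1.2499;  θ3=γ+ψ≈-0.3488

θ₁ = 0.3491, θ₂ = 0.4364, θ₃ = -0.3488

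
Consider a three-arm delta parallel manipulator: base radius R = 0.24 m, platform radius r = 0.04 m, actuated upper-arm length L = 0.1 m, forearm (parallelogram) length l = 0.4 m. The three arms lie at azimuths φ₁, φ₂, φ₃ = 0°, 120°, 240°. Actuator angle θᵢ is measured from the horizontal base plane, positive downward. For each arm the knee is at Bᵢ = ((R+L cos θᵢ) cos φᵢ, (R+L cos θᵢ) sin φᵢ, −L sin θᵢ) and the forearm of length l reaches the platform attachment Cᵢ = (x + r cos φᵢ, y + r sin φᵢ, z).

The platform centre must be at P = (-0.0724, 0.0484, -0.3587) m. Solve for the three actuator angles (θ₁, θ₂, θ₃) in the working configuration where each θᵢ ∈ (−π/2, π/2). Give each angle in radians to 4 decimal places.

θ₁ = 1.3092, θ₂ = 0.2616, θ₃ = 0.8730

rotate P by −φ1: (-0.0724, 0.0484, -0.3587)
  e−x'=0.2724;  (l²−L²−(e−x')²−y'²−z²)/2L = -0.2761
  √(A²+B²)=0.4504;  θ1 = -0.9213+2.2305 ≈ 1.3092
rotate P by −φ2: (0.0781, 0.0385, -0.3587)
  A cos θ + B sin θ = C:  0.1219·cos θ + -0.3587·sin θ = 0.0250
  γ=atan2(-0.3587,0.1219)=-1.2432;  ψ=arccos(0.0659)=1.5048;  θ2=γ+ψ≈0.2616
rotate P by −φ3: (-0.0057, -0.0869, -0.3587)
  e−x'=0.2057;  (l²−L²−(e−x')²−y'²−z²)/2L = -0.1427
  θ3 = atan2(B,A) + arccos(C/0.4135) = 0.8730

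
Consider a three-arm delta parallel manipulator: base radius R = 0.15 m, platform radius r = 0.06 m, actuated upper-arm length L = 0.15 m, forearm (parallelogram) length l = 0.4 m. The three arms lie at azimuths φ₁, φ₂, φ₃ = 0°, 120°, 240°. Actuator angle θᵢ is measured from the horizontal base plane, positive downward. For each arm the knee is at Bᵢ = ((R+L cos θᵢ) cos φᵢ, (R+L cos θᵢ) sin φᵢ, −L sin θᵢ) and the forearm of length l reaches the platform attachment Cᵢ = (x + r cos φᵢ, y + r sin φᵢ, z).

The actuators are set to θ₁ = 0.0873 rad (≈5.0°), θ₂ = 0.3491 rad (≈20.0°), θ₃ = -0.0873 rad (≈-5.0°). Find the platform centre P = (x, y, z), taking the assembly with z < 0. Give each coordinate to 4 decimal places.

(0.0073, -0.0548, -0.3342)

arm 1 at φ=0.0°: (R−r)+L cos θ1 = 0.2394;  O1 = (0.2394, 0.0000, -0.0131)
arm 2 at φ=120.0°: (R−r)+L cos θ2 = 0.2310;  O2 = (-0.1155, 0.2000, -0.0513)
arm 3 at φ=240.0°: (R−r)+L cos θ3 = 0.2394;  O3 = (-0.1197, -0.2074, 0.0131)
|O₂|²−|O₁|² = -0.0015;  |O₃|²−|O₁|² = 0.0000
plane₁₂: -0.7098x+0.4000y+-0.0765z = -0.0015
Cramer: x(z) = 0.0011-0.0185z;  y(z) = -0.0019+0.1582z
quadratic in z: (1.0254)z²+(0.0344)z+(-0.1030)=0, √Δ=0.6509 → z ∈ {-0.3342, 0.3006}; z = -0.3342 (taking z<0)
x = 0.0073, y = -0.0548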